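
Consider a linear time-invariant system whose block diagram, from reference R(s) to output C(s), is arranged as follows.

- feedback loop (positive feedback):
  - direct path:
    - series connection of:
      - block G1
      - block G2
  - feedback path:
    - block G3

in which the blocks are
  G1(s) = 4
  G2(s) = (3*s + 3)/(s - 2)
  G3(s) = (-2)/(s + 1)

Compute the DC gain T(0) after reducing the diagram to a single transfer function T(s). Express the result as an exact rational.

Reducing step by step:

(1) multiply G1, G2 (series): (12*s + 12)/(s - 2)
(2) collapse the loop ((G1*G2) forward, G3 return): (12*s + 12)/(s + 22)
Evaluating the step-2 result (the overall T(s)) at s = 0 gives T(0) = 12/22 = 6/11.

Answer: 6/11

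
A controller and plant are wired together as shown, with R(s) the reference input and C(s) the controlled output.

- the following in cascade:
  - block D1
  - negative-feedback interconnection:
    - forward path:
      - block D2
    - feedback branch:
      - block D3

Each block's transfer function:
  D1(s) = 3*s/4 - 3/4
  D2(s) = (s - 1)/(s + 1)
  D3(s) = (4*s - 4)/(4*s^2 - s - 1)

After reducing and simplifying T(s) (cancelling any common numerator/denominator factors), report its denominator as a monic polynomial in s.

1. close the feedback loop around D2, D3 = (4*s^3 - 5*s^2 + 1)/(4*s^3 + 7*s^2 - 10*s + 3)
2. series reduction of D1, [D2/(1+D2*D3)] = (12*s^4 - 27*s^3 + 15*s^2 + 3*s - 3)/(16*s^3 + 28*s^2 - 40*s + 12)
That last expression is T(s), already simplified. Scaling its denominator by 1/16 (the reciprocal of the leading coefficient) yields the monic denominator.

Hence the answer: s^3 + 7*s^2/4 - 5*s/2 + 3/4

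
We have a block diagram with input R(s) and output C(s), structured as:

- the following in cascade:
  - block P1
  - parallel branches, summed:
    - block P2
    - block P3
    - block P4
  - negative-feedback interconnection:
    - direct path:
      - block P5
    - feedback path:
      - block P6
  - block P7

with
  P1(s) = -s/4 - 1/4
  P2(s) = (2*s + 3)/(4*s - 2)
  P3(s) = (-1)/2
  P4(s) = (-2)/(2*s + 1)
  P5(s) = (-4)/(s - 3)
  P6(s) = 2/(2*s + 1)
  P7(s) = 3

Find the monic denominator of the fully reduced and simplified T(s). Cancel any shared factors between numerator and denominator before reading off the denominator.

Step 1 - add P2, P3, P4 (parallel); result 4/(4*s^2 - 1)
Step 2 - collapse the loop (P5 forward, P6 return); result (-8*s - 4)/(2*s^2 - 5*s - 11)
Step 3 - cascade P1, (P2+P3+P4), [P5/(1+P5*P6)], P7; result (12*s + 12)/(4*s^3 - 12*s^2 - 17*s + 11)
That last expression is T(s), already simplified. Scaling its denominator by 1/4 (the reciprocal of the leading coefficient) yields the monic denominator.

Hence the answer: s^3 - 3*s^2 - 17*s/4 + 11/4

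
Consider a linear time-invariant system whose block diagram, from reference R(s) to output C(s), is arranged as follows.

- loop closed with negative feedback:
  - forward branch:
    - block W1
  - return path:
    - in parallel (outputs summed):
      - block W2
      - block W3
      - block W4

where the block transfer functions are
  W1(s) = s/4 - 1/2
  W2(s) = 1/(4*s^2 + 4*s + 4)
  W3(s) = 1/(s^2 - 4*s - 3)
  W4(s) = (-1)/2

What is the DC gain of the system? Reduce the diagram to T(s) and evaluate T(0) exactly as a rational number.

Answer: -12/31

Working:
[1] parallel reduction of W2, W3, W4, giving (-2*s^4 + 6*s^3 + 17*s^2 + 14*s + 7)/(4*s^4 - 12*s^3 - 24*s^2 - 28*s - 12)
[2] feedback reduction of W1, (W2+W3+W4), giving (-4*s^5 + 20*s^4 - 20*s^2 - 44*s - 24)/(2*s^5 - 26*s^4 + 43*s^3 + 116*s^2 + 133*s + 62)
The step-2 result is T(s). Setting s = 0: T(0) = -24/62 = -12/31.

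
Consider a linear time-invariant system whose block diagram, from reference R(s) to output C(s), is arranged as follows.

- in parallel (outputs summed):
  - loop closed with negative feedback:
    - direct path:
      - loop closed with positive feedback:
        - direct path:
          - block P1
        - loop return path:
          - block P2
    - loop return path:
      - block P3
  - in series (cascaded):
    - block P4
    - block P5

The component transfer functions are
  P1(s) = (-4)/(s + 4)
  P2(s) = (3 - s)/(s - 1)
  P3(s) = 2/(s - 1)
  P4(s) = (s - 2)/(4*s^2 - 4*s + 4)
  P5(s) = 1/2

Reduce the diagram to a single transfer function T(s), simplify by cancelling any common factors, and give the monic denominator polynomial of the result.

Step 1 - reduce the feedback loop with forward P1 and return P2; result (4 - 4*s)/(s^2 - s + 8)
Step 2 - apply the feedback formula to [P1/(1-P1*P2)], P3; result (-4)/s
Step 3 - series reduction of P4, P5; result (s - 2)/(8*s^2 - 8*s + 8)
Step 4 - parallel reduction of [[P1/(1-P1*P2)]/(1+[P1/(1-P1*P2)]*P3)], (P4*P5); result (-31*s^2 + 30*s - 32)/(8*s^3 - 8*s^2 + 8*s)
T(s) is the step-4 result (common factors already cancelled). Leading coefficient of the denominator: 8. Divide through by 8 for the monic polynomial.

Final answer: s^3 - s^2 + s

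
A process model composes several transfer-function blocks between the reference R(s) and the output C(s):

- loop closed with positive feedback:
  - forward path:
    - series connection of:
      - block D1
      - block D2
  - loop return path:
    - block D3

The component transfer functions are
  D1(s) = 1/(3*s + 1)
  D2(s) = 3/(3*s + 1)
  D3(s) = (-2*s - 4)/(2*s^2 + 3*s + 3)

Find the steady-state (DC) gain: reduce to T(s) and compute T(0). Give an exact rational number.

Reducing step by step:

Step 1: combine D1, D2 in series gives 3/(9*s^2 + 6*s + 1)
Step 2: close the feedback loop around (D1*D2), D3 gives (6*s^2 + 9*s + 9)/(18*s^4 + 39*s^3 + 47*s^2 + 27*s + 15)
Step 2 gives the overall T(s). Then T(0) = 9/15 = 3/5.

Answer: 3/5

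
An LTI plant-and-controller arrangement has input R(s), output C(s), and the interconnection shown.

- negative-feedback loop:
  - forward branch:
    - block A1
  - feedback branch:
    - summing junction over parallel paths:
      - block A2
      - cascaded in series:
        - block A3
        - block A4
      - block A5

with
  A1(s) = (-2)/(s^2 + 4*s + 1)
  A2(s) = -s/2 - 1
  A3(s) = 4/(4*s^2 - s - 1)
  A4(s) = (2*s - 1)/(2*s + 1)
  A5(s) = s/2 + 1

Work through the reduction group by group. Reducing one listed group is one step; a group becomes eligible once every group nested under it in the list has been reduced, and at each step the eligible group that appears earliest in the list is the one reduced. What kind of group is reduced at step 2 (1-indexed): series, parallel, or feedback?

Reducing step by step:

Step 1: combine A3, A4 in series
Step 2: add A2, (A3*A4), A5 (parallel)
Step 3: apply the feedback formula to A1, (A2+(A3*A4)+A5)
The group at step 2 is a parallel group.

Answer: parallel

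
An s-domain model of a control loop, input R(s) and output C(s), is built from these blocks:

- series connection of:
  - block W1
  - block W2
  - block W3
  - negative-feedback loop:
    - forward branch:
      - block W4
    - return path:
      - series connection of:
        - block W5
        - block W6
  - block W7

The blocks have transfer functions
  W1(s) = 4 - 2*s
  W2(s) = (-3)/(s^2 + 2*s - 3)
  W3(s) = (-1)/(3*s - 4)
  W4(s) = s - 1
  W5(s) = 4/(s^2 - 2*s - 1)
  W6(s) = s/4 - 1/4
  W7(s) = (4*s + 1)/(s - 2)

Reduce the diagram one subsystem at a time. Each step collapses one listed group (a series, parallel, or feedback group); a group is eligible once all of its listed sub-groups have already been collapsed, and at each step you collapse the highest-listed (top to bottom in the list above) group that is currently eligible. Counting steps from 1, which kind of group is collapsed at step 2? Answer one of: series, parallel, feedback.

The answer is feedback.

Reasoning:
1. multiply W5, W6 (series)
2. apply the feedback formula to W4, (W5*W6)
3. reduce the series chain W1, W2, W3, [W4/(1+W4*(W5*W6))], W7
At step 2 the group reduced is feedback.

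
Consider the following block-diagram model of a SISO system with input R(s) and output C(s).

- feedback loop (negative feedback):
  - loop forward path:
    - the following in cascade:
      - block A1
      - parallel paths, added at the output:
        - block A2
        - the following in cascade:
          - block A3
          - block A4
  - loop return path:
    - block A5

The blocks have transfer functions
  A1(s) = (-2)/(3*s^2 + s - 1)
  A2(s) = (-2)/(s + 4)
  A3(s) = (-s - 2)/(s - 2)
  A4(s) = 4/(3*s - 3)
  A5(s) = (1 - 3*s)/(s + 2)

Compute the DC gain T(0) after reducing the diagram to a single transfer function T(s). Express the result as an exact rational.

The answer is 22/5.

Reasoning:
Step 1: reduce the series chain A3, A4, giving (-4*s - 8)/(3*s^2 - 9*s + 6)
Step 2: add A2, (A3*A4) (parallel), giving (-10*s^2 - 6*s - 44)/(3*s^3 + 3*s^2 - 30*s + 24)
Step 3: series reduction of A1, (A2+(A3*A4)), giving (20*s^2 + 12*s + 88)/(9*s^5 + 12*s^4 - 90*s^3 + 39*s^2 + 54*s - 24)
Step 4: close the feedback loop around (A1*(A2+(A3*A4))), A5, giving (20*s^3 + 52*s^2 + 112*s + 176)/(9*s^6 + 30*s^5 - 66*s^4 - 201*s^3 + 116*s^2 - 168*s + 40)
The step-4 result is T(s). Setting s = 0: T(0) = 176/40 = 22/5.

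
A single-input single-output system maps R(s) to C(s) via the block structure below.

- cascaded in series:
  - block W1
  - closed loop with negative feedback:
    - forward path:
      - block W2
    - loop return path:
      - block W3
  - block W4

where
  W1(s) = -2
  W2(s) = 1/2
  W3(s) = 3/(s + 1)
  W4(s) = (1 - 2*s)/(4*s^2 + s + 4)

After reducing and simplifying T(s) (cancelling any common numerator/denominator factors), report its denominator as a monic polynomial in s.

(1) collapse the loop (W2 forward, W3 return): (s + 1)/(2*s + 5)
(2) reduce the series chain W1, [W2/(1+W2*W3)], W4: (4*s^2 + 2*s - 2)/(8*s^3 + 22*s^2 + 13*s + 20)
No further cancellation is possible in the step-2 result, so that is T(s). Its denominator becomes monic after dividing by the leading coefficient 8.

Answer: s^3 + 11*s^2/4 + 13*s/8 + 5/2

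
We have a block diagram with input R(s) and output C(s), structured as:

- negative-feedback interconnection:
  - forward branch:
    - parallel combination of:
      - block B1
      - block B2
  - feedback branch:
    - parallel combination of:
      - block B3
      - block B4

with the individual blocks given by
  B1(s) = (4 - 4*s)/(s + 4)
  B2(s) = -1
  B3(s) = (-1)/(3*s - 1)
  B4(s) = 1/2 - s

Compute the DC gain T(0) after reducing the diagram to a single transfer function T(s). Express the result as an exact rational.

Step 1. combine B1, B2 in parallel gives (-5*s)/(s + 4)
Step 2. reduce the parallel group B3, B4 gives (-6*s^2 + 5*s - 3)/(6*s - 2)
Step 3. collapse the loop ((B1+B2) forward, (B3+B4) return) gives (-30*s^2 + 10*s)/(30*s^3 - 19*s^2 + 37*s - 8)
DC gain: substitute s = 0 into T(s) from step 3: T(0) = 0/(-8) = 0.

Hence the answer: 0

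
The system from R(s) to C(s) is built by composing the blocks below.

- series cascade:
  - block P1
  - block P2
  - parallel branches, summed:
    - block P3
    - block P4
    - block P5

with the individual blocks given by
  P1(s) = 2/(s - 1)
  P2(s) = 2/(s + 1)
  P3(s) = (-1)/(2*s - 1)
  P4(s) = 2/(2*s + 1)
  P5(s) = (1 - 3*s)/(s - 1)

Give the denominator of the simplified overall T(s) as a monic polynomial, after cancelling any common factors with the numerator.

Step 1. reduce the parallel group P3, P4, P5 -> (-12*s^3 + 6*s^2 - 2*s + 2)/(4*s^3 - 4*s^2 - s + 1)
Step 2. combine P1, P2, (P3+P4+P5) in series -> (-48*s^3 + 24*s^2 - 8*s + 8)/(4*s^5 - 4*s^4 - 5*s^3 + 5*s^2 + s - 1)
That last expression is T(s), already simplified. Scaling its denominator by 1/4 (the reciprocal of the leading coefficient) yields the monic denominator.

Answer: s^5 - s^4 - 5*s^3/4 + 5*s^2/4 + s/4 - 1/4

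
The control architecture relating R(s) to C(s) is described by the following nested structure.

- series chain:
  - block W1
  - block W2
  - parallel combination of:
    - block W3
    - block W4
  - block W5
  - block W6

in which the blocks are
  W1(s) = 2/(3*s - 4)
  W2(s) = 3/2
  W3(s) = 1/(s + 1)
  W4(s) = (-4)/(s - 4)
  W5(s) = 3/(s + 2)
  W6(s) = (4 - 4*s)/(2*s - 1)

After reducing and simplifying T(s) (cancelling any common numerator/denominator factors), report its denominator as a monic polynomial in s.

The answer is s^5 - 17*s^4/6 - 15*s^3/2 + 29*s^2/3 + 8*s - 16/3.

Reasoning:
(1) sum the parallel branches W3, W4 = (-3*s - 8)/(s^2 - 3*s - 4)
(2) combine W1, W2, (W3+W4), W5, W6 in series = (108*s^2 + 180*s - 288)/(6*s^5 - 17*s^4 - 45*s^3 + 58*s^2 + 48*s - 32)
Step 2 gives the fully reduced T(s), with no common factor left to cancel. The denominator's leading coefficient is 6, so divide each of its coefficients by 6 to get the monic form.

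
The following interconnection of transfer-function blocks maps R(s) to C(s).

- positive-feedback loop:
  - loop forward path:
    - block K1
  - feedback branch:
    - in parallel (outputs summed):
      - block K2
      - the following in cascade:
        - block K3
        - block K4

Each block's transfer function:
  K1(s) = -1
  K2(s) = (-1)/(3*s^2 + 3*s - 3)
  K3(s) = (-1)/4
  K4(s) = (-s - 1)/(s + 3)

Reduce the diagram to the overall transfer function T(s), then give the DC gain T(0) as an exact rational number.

The answer is -12/17.

Reasoning:
Step 1: cascade K3, K4 -> (s + 1)/(4*s + 12)
Step 2: parallel reduction of K2, (K3*K4) -> (3*s^3 + 6*s^2 - 4*s - 15)/(12*s^3 + 48*s^2 + 24*s - 36)
Step 3: apply the feedback formula to K1, (K2+(K3*K4)) -> (-12*s^3 - 48*s^2 - 24*s + 36)/(15*s^3 + 54*s^2 + 20*s - 51)
Evaluating the step-3 result (the overall T(s)) at s = 0 gives T(0) = 36/(-51) = -12/17.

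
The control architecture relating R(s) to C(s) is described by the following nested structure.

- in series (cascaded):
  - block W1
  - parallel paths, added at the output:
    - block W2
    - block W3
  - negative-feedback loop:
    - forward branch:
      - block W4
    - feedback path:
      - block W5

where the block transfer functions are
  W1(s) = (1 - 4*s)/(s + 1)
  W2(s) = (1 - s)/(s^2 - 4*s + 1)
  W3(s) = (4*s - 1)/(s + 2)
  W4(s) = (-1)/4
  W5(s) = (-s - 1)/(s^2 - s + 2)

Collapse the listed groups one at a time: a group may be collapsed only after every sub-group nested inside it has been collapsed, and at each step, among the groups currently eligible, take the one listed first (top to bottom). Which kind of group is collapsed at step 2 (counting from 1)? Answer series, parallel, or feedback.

The answer is feedback.

Reasoning:
Step 1 - parallel reduction of W2, W3
Step 2 - feedback reduction of W4, W5
Step 3 - reduce the series chain W1, (W2+W3), [W4/(1+W4*W5)]
So the answer for step 2 is feedback.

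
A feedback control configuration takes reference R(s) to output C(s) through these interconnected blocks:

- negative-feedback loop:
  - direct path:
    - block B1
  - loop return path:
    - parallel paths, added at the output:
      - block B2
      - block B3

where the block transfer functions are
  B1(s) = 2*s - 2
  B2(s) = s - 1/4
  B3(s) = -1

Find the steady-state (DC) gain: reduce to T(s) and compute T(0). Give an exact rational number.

[1] add B2, B3 (parallel): s - 5/4
[2] apply the feedback formula to B1, (B2+B3): (4*s - 4)/(4*s^2 - 9*s + 7)
Evaluating the step-2 result (the overall T(s)) at s = 0 gives T(0) = -4/7.

Answer: -4/7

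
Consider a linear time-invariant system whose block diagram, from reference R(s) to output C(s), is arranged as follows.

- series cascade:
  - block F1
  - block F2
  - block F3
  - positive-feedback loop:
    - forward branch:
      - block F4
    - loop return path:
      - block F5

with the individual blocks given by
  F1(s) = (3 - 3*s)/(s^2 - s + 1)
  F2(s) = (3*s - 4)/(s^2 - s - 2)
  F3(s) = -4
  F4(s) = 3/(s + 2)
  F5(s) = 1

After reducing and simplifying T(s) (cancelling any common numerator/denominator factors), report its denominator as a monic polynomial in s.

Step 1. reduce the feedback loop with forward F4 and return F5 -> 3/(s - 1)
Step 2. combine F1, F2, F3, [F4/(1-F4*F5)] in series -> (108*s - 144)/(s^4 - 2*s^3 + s - 2)
Step 2 gives the fully reduced T(s), with no common factor left to cancel. The denominator is already monic (leading coefficient 1).

Hence the answer: s^4 - 2*s^3 + s - 2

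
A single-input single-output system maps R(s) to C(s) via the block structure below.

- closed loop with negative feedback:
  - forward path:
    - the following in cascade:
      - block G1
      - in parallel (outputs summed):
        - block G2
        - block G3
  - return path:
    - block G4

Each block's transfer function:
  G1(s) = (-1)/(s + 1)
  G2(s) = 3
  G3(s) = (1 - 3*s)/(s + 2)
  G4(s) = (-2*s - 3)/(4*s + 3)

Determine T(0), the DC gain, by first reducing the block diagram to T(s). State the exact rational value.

Step 1 - parallel reduction of G2, G3 -> 7/(s + 2)
Step 2 - cascade G1, (G2+G3) -> (-7)/(s^2 + 3*s + 2)
Step 3 - feedback reduction of (G1*(G2+G3)), G4 -> (-28*s - 21)/(4*s^3 + 15*s^2 + 31*s + 27)
Step 3 gives the overall T(s). Then T(0) = -21/27 = -7/9.

Therefore the answer is -7/9.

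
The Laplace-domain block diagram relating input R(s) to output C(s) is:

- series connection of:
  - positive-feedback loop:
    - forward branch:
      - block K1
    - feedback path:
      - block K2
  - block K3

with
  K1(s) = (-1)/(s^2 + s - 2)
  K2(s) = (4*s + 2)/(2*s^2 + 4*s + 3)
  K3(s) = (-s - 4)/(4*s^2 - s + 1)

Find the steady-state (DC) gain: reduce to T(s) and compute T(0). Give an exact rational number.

Reducing step by step:

(1) apply the feedback formula to K1, K2: (-2*s^2 - 4*s - 3)/(2*s^4 + 6*s^3 + 3*s^2 - s - 4)
(2) reduce the series chain [K1/(1-K1*K2)], K3: (2*s^3 + 12*s^2 + 19*s + 12)/(8*s^6 + 22*s^5 + 8*s^4 - s^3 - 12*s^2 + 3*s - 4)
That last expression is T(s); at s = 0 only the constant terms survive, so T(0) = 12/(-4) = -3.

Answer: -3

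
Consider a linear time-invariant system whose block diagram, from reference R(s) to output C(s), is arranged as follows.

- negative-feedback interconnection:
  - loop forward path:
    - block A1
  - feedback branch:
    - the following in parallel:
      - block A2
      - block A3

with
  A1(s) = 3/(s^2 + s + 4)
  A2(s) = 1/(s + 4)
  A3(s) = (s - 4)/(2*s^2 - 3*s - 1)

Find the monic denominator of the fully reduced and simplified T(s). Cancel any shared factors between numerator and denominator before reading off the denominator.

Step 1 - sum the parallel branches A2, A3 = (3*s^2 - 3*s - 17)/(2*s^3 + 5*s^2 - 13*s - 4)
Step 2 - feedback reduction of A1, (A2+A3) = (6*s^3 + 15*s^2 - 39*s - 12)/(2*s^5 + 7*s^4 + 12*s^2 - 65*s - 67)
No further cancellation is possible in the step-2 result, so that is T(s). Its denominator becomes monic after dividing by the leading coefficient 2.

Hence the answer: s^5 + 7*s^4/2 + 6*s^2 - 65*s/2 - 67/2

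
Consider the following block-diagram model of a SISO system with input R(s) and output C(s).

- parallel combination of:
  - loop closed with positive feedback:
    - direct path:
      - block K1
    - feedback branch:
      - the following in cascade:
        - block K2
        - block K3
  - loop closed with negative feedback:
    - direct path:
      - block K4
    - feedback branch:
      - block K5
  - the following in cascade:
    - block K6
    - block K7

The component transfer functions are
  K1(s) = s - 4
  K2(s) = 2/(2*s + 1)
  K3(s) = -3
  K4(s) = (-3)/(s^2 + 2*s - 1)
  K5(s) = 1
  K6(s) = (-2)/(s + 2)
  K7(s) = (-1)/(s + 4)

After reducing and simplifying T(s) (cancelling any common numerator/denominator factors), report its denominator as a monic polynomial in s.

First reduce the diagram to T(s).

[1] multiply K2, K3 (series) -> (-6)/(2*s + 1)
[2] collapse the loop (K1 forward, (K2*K3) return) -> (2*s^2 - 7*s - 4)/(8*s - 23)
[3] close the feedback loop around K4, K5 -> (-3)/(s^2 + 2*s - 4)
[4] series reduction of K6, K7 -> 2/(s^2 + 6*s + 8)
[5] combine [K1/(1-K1*(K2*K3))], [K4/(1+K4*K5)], (K6*K7) in parallel -> (2*s^6 + 9*s^5 - 28*s^4 - 168*s^3 - 161*s^2 + 322*s + 864)/(8*s^5 + 41*s^4 - 56*s^3 - 432*s^2 - 72*s + 736)
Step 5 gives the fully reduced T(s), with no common factor left to cancel. The denominator's leading coefficient is 8, so divide each of its coefficients by 8 to get the monic form.

Answer: s^5 + 41*s^4/8 - 7*s^3 - 54*s^2 - 9*s + 92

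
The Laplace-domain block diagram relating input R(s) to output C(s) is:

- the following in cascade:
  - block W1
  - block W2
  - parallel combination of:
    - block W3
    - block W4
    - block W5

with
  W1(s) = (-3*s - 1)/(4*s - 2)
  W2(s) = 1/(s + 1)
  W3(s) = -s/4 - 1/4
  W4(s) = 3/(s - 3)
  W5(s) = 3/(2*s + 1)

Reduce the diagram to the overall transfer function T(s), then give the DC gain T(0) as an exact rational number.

Step 1: combine W3, W4, W5 in parallel: (-2*s^3 + 3*s^2 + 44*s - 21)/(8*s^2 - 20*s - 12)
Step 2: reduce the series chain W1, W2, (W3+W4+W5): (6*s^4 - 7*s^3 - 135*s^2 + 19*s + 21)/(32*s^4 - 64*s^3 - 104*s^2 + 16*s + 24)
DC gain: substitute s = 0 into T(s) from step 2: T(0) = 21/24 = 7/8.

Answer: 7/8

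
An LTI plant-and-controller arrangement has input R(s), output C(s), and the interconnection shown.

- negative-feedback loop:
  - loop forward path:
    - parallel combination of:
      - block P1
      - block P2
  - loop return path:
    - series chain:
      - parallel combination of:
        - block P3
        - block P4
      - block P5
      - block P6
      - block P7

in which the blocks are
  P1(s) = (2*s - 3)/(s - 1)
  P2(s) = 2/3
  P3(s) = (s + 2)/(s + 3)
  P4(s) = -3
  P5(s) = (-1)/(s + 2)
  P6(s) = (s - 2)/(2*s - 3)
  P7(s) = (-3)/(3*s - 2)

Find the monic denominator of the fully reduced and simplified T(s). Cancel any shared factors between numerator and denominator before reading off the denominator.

First reduce the diagram to T(s).

Step 1: reduce the parallel group P1, P2 = (8*s - 11)/(3*s - 3)
Step 2: add P3, P4 (parallel) = (-2*s - 7)/(s + 3)
Step 3: combine (P3+P4), P5, P6, P7 in series = (-6*s^2 - 9*s + 42)/(6*s^4 + 17*s^3 - 23*s^2 - 48*s + 36)
Step 4: feedback reduction of (P1+P2), ((P3+P4)*P5*P6*P7) = (48*s^5 + 70*s^4 - 371*s^3 - 131*s^2 + 816*s - 396)/(18*s^5 + 33*s^4 - 168*s^3 - 81*s^2 + 687*s - 570)
Step 4 gives the fully reduced T(s), with no common factor left to cancel. The denominator's leading coefficient is 18, so divide each of its coefficients by 18 to get the monic form.

Answer: s^5 + 11*s^4/6 - 28*s^3/3 - 9*s^2/2 + 229*s/6 - 95/3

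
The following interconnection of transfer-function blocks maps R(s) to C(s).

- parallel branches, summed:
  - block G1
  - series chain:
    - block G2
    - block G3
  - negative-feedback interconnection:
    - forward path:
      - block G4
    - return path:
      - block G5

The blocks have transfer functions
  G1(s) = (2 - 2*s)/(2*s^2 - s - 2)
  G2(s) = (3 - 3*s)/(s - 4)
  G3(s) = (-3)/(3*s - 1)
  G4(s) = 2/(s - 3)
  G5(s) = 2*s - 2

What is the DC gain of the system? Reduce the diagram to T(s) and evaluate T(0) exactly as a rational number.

[1] reduce the series chain G2, G3; result (9*s - 9)/(3*s^2 - 13*s + 4)
[2] collapse the loop (G4 forward, G5 return); result 2/(5*s - 7)
[3] add G1, (G2*G3), [G4/(1+G4*G5)] (parallel); result (72*s^4 - 117*s^3 - 220*s^2 + 475*s - 198)/(30*s^5 - 187*s^4 + 278*s^3 + 5*s^2 - 194*s + 56)
Evaluating the step-3 result (the overall T(s)) at s = 0 gives T(0) = -198/56 = -99/28.

Answer: -99/28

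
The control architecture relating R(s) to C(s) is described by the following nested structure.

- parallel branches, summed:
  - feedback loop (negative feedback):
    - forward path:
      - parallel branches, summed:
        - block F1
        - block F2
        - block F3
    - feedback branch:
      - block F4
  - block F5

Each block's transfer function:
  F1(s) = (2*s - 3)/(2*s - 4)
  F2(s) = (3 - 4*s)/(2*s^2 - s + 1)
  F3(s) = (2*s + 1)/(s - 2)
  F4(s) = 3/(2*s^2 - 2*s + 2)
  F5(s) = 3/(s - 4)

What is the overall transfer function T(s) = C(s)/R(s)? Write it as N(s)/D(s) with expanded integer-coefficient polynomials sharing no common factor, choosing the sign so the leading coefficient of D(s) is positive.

The answer is (24*s^6 - 128*s^5 + 254*s^4 - 344*s^3 + 284*s^2 - 41*s - 37)/(8*s^6 - 60*s^5 + 188*s^4 - 392*s^3 + 459*s^2 - 475*s + 188).

Reasoning:
Step 1 - combine F1, F2, F3 in parallel: (12*s^3 - 16*s^2 + 29*s - 13)/(4*s^3 - 10*s^2 + 6*s - 4)
Step 2 - collapse the loop ((F1+F2+F3) forward, F4 return): (24*s^5 - 56*s^4 + 114*s^3 - 116*s^2 + 84*s - 26)/(8*s^5 - 28*s^4 + 76*s^3 - 88*s^2 + 107*s - 47)
Step 3 - add [(F1+F2+F3)/(1+(F1+F2+F3)*F4)], F5 (parallel): this yields T(s), and no further normalization is needed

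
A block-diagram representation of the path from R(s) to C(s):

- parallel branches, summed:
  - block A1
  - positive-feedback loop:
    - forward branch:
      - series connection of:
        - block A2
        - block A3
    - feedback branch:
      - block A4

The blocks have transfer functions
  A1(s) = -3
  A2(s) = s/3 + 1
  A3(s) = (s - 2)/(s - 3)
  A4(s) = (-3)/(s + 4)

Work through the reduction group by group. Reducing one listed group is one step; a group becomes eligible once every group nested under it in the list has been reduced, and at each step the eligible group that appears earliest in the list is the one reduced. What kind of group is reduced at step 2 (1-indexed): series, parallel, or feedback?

Reducing step by step:

1. cascade A2, A3
2. close the feedback loop around (A2*A3), A4
3. parallel reduction of A1, [(A2*A3)/(1-(A2*A3)*A4)]
So the answer for step 2 is feedback.

Answer: feedback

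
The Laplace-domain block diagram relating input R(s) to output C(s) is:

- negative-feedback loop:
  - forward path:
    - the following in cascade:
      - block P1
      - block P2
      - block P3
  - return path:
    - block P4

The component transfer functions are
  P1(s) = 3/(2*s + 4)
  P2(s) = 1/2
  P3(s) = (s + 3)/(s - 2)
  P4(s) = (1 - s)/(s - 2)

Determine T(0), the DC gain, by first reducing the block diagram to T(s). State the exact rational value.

Reducing step by step:

1. combine P1, P2, P3 in series; result (3*s + 9)/(4*s^2 - 16)
2. apply the feedback formula to (P1*P2*P3), P4; result (3*s^2 + 3*s - 18)/(4*s^3 - 11*s^2 - 22*s + 41)
Evaluating the step-2 result (the overall T(s)) at s = 0 gives T(0) = -18/41.

Answer: -18/41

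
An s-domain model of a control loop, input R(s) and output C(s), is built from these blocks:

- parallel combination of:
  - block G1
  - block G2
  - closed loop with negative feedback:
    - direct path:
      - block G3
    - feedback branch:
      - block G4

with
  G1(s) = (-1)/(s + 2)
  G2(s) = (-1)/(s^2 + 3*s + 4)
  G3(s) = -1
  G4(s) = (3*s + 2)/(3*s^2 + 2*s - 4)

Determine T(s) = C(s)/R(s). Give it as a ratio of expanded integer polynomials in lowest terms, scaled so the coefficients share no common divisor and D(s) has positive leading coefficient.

(1) feedback reduction of G3, G4 gives (-3*s^2 - 2*s + 4)/(3*s^2 - s - 6)
(2) reduce the parallel group G1, G2, [G3/(1+G3*G4)] - this is the overall T(s), already in the required normalized form

Final answer: (-3*s^5 - 20*s^4 - 47*s^3 - 32*s^2 + 54*s + 68)/(3*s^5 + 14*s^4 + 19*s^3 - 16*s^2 - 68*s - 48)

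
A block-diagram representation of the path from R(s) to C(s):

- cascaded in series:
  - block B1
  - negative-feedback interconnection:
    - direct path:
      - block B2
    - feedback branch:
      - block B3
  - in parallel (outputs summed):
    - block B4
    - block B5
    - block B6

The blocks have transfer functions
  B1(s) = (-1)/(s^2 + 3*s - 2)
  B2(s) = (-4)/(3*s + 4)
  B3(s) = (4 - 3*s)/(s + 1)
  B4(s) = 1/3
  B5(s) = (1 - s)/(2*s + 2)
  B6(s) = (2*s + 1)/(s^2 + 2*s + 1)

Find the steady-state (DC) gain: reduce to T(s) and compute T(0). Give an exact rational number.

Step 1. close the feedback loop around B2, B3: (-4*s - 4)/(3*s^2 + 19*s - 12)
Step 2. add B4, B5, B6 (parallel): (-s^2 + 16*s + 11)/(6*s^2 + 12*s + 6)
Step 3. series reduction of B1, [B2/(1+B2*B3)], (B4+B5+B6): (-2*s^2 + 32*s + 22)/(9*s^5 + 93*s^4 + 201*s^3 - 105*s^2 - 150*s + 72)
That last expression is T(s); at s = 0 only the constant terms survive, so T(0) = 22/72 = 11/36.

Hence the answer: 11/36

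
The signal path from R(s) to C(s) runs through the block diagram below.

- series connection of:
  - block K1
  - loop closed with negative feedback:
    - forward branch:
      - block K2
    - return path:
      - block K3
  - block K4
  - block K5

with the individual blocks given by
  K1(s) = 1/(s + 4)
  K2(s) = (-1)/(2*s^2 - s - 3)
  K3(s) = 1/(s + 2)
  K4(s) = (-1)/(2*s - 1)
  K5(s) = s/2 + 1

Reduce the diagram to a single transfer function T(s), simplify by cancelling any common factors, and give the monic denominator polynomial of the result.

The answer is s^5 + 5*s^4 + 3*s^3/4 - 61*s^2/4 - 29*s/4 + 7.

Reasoning:
1. reduce the feedback loop with forward K2 and return K3; result (-s - 2)/(2*s^3 + 3*s^2 - 5*s - 7)
2. series reduction of K1, [K2/(1+K2*K3)], K4, K5; result (s^2 + 4*s + 4)/(8*s^5 + 40*s^4 + 6*s^3 - 122*s^2 - 58*s + 56)
No further cancellation is possible in the step-2 result, so that is T(s). Its denominator becomes monic after dividing by the leading coefficient 8.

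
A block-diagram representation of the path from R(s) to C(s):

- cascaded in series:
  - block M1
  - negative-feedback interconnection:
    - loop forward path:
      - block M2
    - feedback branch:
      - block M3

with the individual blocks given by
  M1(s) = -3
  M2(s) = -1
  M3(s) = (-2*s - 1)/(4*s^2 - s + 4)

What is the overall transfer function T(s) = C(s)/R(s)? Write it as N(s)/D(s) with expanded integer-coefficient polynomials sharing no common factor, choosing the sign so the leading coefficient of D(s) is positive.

Step 1. apply the feedback formula to M2, M3: (-4*s^2 + s - 4)/(4*s^2 + s + 5)
Step 2. combine M1, [M2/(1+M2*M3)] in series: this yields T(s), and no further normalization is needed

Hence the answer: (12*s^2 - 3*s + 12)/(4*s^2 + s + 5)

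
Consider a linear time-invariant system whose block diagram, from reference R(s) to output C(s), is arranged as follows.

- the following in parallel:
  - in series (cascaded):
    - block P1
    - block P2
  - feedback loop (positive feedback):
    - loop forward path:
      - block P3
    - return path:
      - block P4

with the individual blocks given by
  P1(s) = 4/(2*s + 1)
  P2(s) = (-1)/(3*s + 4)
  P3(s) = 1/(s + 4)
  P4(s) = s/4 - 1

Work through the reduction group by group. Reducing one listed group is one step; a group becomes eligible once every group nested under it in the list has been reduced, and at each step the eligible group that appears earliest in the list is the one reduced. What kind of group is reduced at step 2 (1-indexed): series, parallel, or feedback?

[1] reduce the series chain P1, P2
[2] feedback reduction of P3, P4
[3] sum the parallel branches (P1*P2), [P3/(1-P3*P4)]
Step 2: feedback.

Answer: feedback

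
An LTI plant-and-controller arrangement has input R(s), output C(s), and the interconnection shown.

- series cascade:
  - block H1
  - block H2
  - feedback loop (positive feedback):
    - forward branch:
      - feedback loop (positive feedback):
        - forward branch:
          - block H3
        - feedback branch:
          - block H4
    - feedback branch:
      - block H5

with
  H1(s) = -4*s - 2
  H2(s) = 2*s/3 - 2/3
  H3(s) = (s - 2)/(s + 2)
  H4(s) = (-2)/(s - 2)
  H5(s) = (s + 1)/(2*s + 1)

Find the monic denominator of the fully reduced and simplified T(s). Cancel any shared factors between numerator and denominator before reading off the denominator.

First reduce the diagram to T(s).

Step 1 - collapse the loop (H3 forward, H4 return) gives (s - 2)/(s + 4)
Step 2 - collapse the loop ([H3/(1-H3*H4)] forward, H5 return) gives (2*s^2 - 3*s - 2)/(s^2 + 10*s + 6)
Step 3 - reduce the series chain H1, H2, [[H3/(1-H3*H4)]/(1-[H3/(1-H3*H4)]*H5)] gives (-16*s^4 + 32*s^3 + 12*s^2 - 20*s - 8)/(3*s^2 + 30*s + 18)
The result of step 3 is T(s) in lowest terms. Its denominator has leading coefficient 3; dividing the denominator through by 3 makes it monic.

Answer: s^2 + 10*s + 6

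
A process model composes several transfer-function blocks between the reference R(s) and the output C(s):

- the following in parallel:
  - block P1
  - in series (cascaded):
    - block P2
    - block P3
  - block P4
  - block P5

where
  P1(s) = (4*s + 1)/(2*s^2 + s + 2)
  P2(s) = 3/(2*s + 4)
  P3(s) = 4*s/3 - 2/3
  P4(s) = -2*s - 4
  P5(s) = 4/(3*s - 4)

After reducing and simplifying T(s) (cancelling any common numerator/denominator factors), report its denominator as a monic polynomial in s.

Step 1. combine P2, P3 in series gives (2*s - 1)/(s + 2)
Step 2. reduce the parallel group P1, (P2*P3), P4, P5 gives (-12*s^5 - 26*s^4 - 8*s^3 + 80*s^2 + 16*s + 80)/(6*s^4 + 7*s^3 - 8*s^2 - 4*s - 16)
T(s) is the step-2 result (common factors already cancelled). Leading coefficient of the denominator: 6. Divide through by 6 for the monic polynomial.

Therefore the answer is s^4 + 7*s^3/6 - 4*s^2/3 - 2*s/3 - 8/3.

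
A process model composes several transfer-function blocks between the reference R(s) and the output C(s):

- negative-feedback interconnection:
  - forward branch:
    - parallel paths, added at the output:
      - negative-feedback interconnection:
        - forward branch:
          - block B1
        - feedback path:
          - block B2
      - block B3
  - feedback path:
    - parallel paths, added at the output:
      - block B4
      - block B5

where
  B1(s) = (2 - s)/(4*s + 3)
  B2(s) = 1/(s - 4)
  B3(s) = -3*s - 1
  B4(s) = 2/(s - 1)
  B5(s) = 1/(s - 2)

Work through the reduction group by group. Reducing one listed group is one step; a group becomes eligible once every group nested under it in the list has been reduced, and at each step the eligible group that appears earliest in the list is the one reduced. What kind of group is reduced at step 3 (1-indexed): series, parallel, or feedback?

Reducing step by step:

[1] collapse the loop (B1 forward, B2 return)
[2] parallel reduction of [B1/(1+B1*B2)], B3
[3] parallel reduction of B4, B5
[4] collapse the loop (([B1/(1+B1*B2)]+B3) forward, (B4+B5) return)
The group at step 3 is a parallel group.

Answer: parallel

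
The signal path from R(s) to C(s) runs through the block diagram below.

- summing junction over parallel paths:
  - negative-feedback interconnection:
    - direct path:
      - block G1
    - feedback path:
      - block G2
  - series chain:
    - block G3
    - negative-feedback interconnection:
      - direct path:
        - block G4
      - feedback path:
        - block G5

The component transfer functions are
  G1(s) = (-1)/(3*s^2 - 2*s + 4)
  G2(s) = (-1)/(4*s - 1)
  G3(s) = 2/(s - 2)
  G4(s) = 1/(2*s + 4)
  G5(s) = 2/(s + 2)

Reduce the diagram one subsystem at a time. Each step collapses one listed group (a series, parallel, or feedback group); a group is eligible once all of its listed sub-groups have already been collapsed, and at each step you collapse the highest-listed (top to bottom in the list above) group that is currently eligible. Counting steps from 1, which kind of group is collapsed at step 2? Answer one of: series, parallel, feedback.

Reducing step by step:

Step 1 - apply the feedback formula to G1, G2
Step 2 - reduce the feedback loop with forward G4 and return G5
Step 3 - cascade G3, [G4/(1+G4*G5)]
Step 4 - add [G1/(1+G1*G2)], (G3*[G4/(1+G4*G5)]) (parallel)
Step 2 collapses a feedback group.

Answer: feedback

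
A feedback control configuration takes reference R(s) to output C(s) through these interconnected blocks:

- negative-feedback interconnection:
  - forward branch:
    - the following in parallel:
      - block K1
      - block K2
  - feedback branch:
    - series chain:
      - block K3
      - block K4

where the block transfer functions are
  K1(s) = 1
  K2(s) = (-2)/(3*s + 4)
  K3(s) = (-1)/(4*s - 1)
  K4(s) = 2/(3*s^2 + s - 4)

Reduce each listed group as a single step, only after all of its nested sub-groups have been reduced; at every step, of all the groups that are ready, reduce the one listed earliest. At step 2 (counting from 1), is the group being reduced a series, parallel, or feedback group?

[1] combine K1, K2 in parallel
[2] series reduction of K3, K4
[3] feedback reduction of (K1+K2), (K3*K4)
At step 2 the group reduced is series.

Hence the answer: series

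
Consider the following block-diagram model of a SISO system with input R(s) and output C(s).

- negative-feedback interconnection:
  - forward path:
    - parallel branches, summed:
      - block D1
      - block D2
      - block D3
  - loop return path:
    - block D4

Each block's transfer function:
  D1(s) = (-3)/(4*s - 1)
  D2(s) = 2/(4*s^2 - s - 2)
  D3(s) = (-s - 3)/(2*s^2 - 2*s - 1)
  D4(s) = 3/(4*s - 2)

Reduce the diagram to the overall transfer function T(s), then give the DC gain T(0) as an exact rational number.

Step 1 - combine D1, D2, D3 in parallel gives (-40*s^4 + 6*s^3 + 29*s^2 - 10)/(32*s^5 - 48*s^4 - 14*s^3 + 26*s^2 + 3*s - 2)
Step 2 - apply the feedback formula to (D1+D2+D3), D4 gives (-160*s^5 + 104*s^4 + 104*s^3 - 58*s^2 - 40*s + 20)/(128*s^6 - 256*s^5 - 80*s^4 + 150*s^3 + 47*s^2 - 14*s - 26)
That last expression is T(s); at s = 0 only the constant terms survive, so T(0) = 20/(-26) = -10/13.

Hence the answer: -10/13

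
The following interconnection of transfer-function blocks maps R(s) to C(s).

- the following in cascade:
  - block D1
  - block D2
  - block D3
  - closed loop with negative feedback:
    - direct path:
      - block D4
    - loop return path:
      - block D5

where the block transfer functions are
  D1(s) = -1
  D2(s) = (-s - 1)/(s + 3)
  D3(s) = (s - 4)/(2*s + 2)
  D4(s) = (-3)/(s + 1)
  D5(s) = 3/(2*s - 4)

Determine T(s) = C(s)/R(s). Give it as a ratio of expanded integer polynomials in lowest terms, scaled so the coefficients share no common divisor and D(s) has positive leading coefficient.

(1) close the feedback loop around D4, D5, giving (12 - 6*s)/(2*s^2 - 2*s - 13)
(2) reduce the series chain D1, D2, D3, [D4/(1+D4*D5)]: this yields T(s), and no further normalization is needed

Hence the answer: (-3*s^2 + 18*s - 24)/(2*s^3 + 4*s^2 - 19*s - 39)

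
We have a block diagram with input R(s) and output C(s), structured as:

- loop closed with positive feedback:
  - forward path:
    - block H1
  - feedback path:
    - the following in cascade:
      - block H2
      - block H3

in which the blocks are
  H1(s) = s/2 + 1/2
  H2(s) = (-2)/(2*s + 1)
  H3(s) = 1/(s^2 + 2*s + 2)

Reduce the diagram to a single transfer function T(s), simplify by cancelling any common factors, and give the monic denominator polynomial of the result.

Step 1: combine H2, H3 in series -> (-2)/(2*s^3 + 5*s^2 + 6*s + 2)
Step 2: feedback reduction of H1, (H2*H3) -> (2*s^4 + 7*s^3 + 11*s^2 + 8*s + 2)/(4*s^3 + 10*s^2 + 14*s + 6)
No further cancellation is possible in the step-2 result, so that is T(s). Its denominator becomes monic after dividing by the leading coefficient 4.

Therefore the answer is s^3 + 5*s^2/2 + 7*s/2 + 3/2.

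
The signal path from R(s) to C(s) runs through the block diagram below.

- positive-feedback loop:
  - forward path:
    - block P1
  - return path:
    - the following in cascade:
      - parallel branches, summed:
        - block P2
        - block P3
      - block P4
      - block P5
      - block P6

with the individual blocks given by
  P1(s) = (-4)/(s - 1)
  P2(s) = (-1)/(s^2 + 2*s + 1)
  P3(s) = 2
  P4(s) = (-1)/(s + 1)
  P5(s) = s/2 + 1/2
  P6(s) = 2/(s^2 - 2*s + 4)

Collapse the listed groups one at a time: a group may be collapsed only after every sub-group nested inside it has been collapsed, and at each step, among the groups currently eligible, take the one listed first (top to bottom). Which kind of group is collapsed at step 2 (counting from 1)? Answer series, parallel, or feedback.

[1] sum the parallel branches P2, P3
[2] series reduction of (P2+P3), P4, P5, P6
[3] feedback reduction of P1, ((P2+P3)*P4*P5*P6)
The group at step 2 is a series group.

Therefore the answer is series.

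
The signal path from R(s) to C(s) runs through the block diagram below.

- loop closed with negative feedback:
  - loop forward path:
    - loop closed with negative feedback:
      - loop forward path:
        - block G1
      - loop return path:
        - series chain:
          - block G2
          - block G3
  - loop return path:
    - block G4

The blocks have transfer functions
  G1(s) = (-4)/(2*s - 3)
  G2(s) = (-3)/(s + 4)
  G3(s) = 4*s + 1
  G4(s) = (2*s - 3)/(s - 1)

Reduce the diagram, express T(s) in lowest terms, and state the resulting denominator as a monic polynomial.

Step 1. reduce the series chain G2, G3 -> (-12*s - 3)/(s + 4)
Step 2. apply the feedback formula to G1, (G2*G3) -> (-4*s - 16)/(2*s^2 + 53*s)
Step 3. feedback reduction of [G1/(1+G1*(G2*G3))], G4 -> (-4*s^2 - 12*s + 16)/(2*s^3 + 43*s^2 - 73*s + 48)
The result of step 3 is T(s) in lowest terms. Its denominator has leading coefficient 2; dividing the denominator through by 2 makes it monic.

Final answer: s^3 + 43*s^2/2 - 73*s/2 + 24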